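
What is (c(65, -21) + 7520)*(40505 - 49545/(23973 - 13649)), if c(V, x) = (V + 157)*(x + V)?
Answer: 1807132252150/2581 ≈ 7.0017e+8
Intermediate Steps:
c(V, x) = (157 + V)*(V + x)
(c(65, -21) + 7520)*(40505 - 49545/(23973 - 13649)) = ((65**2 + 157*65 + 157*(-21) + 65*(-21)) + 7520)*(40505 - 49545/(23973 - 13649)) = ((4225 + 10205 - 3297 - 1365) + 7520)*(40505 - 49545/10324) = (9768 + 7520)*(40505 - 49545*1/10324) = 17288*(40505 - 49545/10324) = 17288*(418124075/10324) = 1807132252150/2581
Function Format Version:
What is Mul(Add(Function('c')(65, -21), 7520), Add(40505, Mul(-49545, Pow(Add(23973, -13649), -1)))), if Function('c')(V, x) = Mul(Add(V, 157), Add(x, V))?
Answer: Rational(1807132252150, 2581) ≈ 7.0017e+8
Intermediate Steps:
Function('c')(V, x) = Mul(Add(157, V), Add(V, x))
Mul(Add(Function('c')(65, -21), 7520), Add(40505, Mul(-49545, Pow(Add(23973, -13649), -1)))) = Mul(Add(Add(Pow(65, 2), Mul(157, 65), Mul(157, -21), Mul(65, -21)), 7520), Add(40505, Mul(-49545, Pow(Add(23973, -13649), -1)))) = Mul(Add(Add(4225, 10205, -3297, -1365), 7520), Add(40505, Mul(-49545, Pow(10324, -1)))) = Mul(Add(9768, 7520), Add(40505, Mul(-49545, Rational(1, 10324)))) = Mul(17288, Add(40505, Rational(-49545, 10324))) = Mul(17288, Rational(418124075, 10324)) = Rational(1807132252150, 2581)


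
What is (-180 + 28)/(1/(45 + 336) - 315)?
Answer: 28956/60007 ≈ 0.48254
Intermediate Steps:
(-180 + 28)/(1/(45 + 336) - 315) = -152/(1/381 - 315) = -152/(-120014/381) = -152*(-381/120014) = 28956/60007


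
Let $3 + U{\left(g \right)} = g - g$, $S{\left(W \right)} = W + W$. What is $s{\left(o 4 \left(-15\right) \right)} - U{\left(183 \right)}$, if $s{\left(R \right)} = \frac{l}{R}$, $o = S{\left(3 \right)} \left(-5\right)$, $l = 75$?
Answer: $\frac{73}{24} \approx 3.0417$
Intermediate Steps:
$S{\left(W \right)} = 2 W$
$o = -30$ ($o = 2 \cdot 3 \left(-5\right) = 6 \left(-5\right) = -30$)
$U{\left(g \right)} = -3$ ($U{\left(g \right)} = -3 + \left(g - g\right) = -3 + 0 = -3$)
$s{\left(R \right)} = \frac{75}{R}$
$s{\left(o 4 \left(-15\right) \right)} - U{\left(183 \right)} = \frac{75}{\left(-30\right) 4 \left(-15\right)} - -3 = \frac{75}{\left(-120\right) \left(-15\right)} + 3 = \frac{75}{1800} + 3 = 75 \cdot \frac{1}{1800} + 3 = \frac{1}{24} + 3 = \frac{73}{24}$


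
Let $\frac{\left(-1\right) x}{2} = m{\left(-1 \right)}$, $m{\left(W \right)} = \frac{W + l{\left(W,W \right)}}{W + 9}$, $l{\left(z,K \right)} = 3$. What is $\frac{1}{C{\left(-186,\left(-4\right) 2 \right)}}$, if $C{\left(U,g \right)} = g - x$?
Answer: $- \frac{2}{15} \approx -0.13333$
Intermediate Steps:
$m{\left(W \right)} = \frac{3 + W}{9 + W}$ ($m{\left(W \right)} = \frac{W + 3}{W + 9} = \frac{3 + W}{9 + W}$)
$x = - \frac{1}{2}$ ($x = - 2 \frac{3 - 1}{9 - 1} = - 2 \cdot \frac{1}{8} \cdot 2 = \left(-2\right) \frac{1}{4} = - \frac{1}{2} \approx -0.5$)
$C{\left(U,g \right)} = \frac{1}{2} + g$ ($C{\left(U,g \right)} = g - - \frac{1}{2} = g + \frac{1}{2} = \frac{1}{2} + g$)
$\frac{1}{C{\left(-186,\left(-4\right) 2 \right)}} = \frac{1}{\frac{1}{2} - 8} = \frac{1}{- \frac{15}{2}} = - \frac{2}{15}$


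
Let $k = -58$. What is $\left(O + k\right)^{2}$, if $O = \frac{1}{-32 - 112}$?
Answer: $\frac{69772609}{20736} \approx 3364.8$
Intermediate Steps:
$O = - \frac{1}{144}$ ($O = \frac{1}{-144} = - \frac{1}{144} \approx -0.0069444$)
$\left(O + k\right)^{2} = \left(- \frac{1}{144} - 58\right)^{2} = \left(- \frac{8353}{144}\right)^{2} = \frac{69772609}{20736}$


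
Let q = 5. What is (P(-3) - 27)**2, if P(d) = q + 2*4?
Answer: 196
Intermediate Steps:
P(d) = 13 (P(d) = 5 + 2*4 = 5 + 8 = 13)
(P(-3) - 27)**2 = (13 - 27)**2 = (-14)**2 = 196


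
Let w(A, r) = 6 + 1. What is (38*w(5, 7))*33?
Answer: 8778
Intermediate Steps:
w(A, r) = 7
(38*w(5, 7))*33 = (38*7)*33 = 266*33 = 8778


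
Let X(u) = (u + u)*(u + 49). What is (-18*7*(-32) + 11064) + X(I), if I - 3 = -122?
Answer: 31756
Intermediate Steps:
I = -119 (I = 3 - 122 = -119)
X(u) = 2*u*(49 + u) (X(u) = (2*u)*(49 + u) = 2*u*(49 + u))
(-18*7*(-32) + 11064) + X(I) = (-18*7*(-32) + 11064) + 2*(-119)*(49 - 119) = (-126*(-32) + 11064) + 2*(-119)*(-70) = (4032 + 11064) + 16660 = 15096 + 16660 = 31756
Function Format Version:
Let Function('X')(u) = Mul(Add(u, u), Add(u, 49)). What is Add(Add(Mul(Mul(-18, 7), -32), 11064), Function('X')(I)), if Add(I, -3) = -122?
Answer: 31756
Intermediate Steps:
I = -119 (I = Add(3, -122) = -119)
Function('X')(u) = Mul(2, u, Add(49, u)) (Function('X')(u) = Mul(Mul(2, u), Add(49, u)) = Mul(2, u, Add(49, u)))
Add(Add(Mul(Mul(-18, 7), -32), 11064), Function('X')(I)) = Add(Add(Mul(Mul(-18, 7), -32), 11064), Mul(2, -119, Add(49, -119))) = Add(Add(Mul(-126, -32), 11064), Mul(2, -119, -70)) = Add(Add(4032, 11064), 16660) = Add(15096, 16660) = 31756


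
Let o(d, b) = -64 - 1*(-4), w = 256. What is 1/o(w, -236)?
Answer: -1/60 ≈ -0.016667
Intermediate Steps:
o(d, b) = -60 (o(d, b) = -64 + 4 = -60)
1/o(w, -236) = 1/(-60) = -1/60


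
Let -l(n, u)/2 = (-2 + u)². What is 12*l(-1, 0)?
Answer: -96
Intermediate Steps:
l(n, u) = -2*(-2 + u)²
12*l(-1, 0) = 12*(-2*(-2 + 0)²) = 12*(-2*(-2)²) = 12*(-2*4) = 12*(-8) = -96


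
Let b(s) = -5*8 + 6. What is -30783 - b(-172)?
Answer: -30749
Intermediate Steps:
b(s) = -34 (b(s) = -40 + 6 = -34)
-30783 - b(-172) = -30783 - 1*(-34) = -30783 + 34 = -30749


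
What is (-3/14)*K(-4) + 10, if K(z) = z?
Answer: 76/7 ≈ 10.857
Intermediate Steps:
(-3/14)*K(-4) + 10 = -3/14*(-4) + 10 = 6/7 + 10 = 76/7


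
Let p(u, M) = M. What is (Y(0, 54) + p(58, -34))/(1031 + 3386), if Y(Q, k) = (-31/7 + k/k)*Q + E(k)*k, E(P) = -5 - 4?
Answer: -520/4417 ≈ -0.11773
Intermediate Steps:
E(P) = -9
Y(Q, k) = -9*k - 24*Q/7 (Y(Q, k) = (-31/7 + k/k)*Q - 9*k = (-31*⅐ + 1)*Q - 9*k = (-31/7 + 1)*Q - 9*k = -24*Q/7 - 9*k = -9*k - 24*Q/7)
(Y(0, 54) + p(58, -34))/(1031 + 3386) = ((-9*54 - 24/7*0) - 34)/(1031 + 3386) = ((-486 + 0) - 34)/4417 = (-486 - 34)*(1/4417) = -520*1/4417 = -520/4417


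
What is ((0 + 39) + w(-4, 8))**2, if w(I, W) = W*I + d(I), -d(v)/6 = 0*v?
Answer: 49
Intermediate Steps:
d(v) = 0 (d(v) = -0*v = -6*0 = 0)
w(I, W) = I*W (w(I, W) = W*I + 0 = I*W + 0 = I*W)
((0 + 39) + w(-4, 8))**2 = ((0 + 39) - 4*8)**2 = (39 - 32)**2 = 7**2 = 49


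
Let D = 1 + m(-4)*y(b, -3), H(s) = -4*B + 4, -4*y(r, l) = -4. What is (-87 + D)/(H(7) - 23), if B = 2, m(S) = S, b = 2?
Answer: 10/3 ≈ 3.3333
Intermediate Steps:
y(r, l) = 1 (y(r, l) = -¼*(-4) = 1)
H(s) = -4 (H(s) = -4*2 + 4 = -8 + 4 = -4)
D = -3 (D = 1 - 4*1 = 1 - 4 = -3)
(-87 + D)/(H(7) - 23) = (-87 - 3)/(-4 - 23) = -90/(-27) = -90*(-1/27) = 10/3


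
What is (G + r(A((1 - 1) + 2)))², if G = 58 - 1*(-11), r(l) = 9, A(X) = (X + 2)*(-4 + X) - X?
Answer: 6084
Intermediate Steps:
A(X) = -X + (-4 + X)*(2 + X) (A(X) = (2 + X)*(-4 + X) - X = (-4 + X)*(2 + X) - X = -X + (-4 + X)*(2 + X))
G = 69 (G = 58 + 11 = 69)
(G + r(A((1 - 1) + 2)))² = (69 + 9)² = 78² = 6084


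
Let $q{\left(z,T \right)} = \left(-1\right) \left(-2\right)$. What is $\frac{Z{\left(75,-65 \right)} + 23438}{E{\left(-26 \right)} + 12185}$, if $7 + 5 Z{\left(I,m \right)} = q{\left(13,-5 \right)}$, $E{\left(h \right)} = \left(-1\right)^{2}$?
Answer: $\frac{23437}{12186} \approx 1.9233$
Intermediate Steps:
$q{\left(z,T \right)} = 2$
$E{\left(h \right)} = 1$
$Z{\left(I,m \right)} = -1$ ($Z{\left(I,m \right)} = - \frac{7}{5} + \frac{1}{5} \cdot 2 = - \frac{7}{5} + \frac{2}{5} = -1$)
$\frac{Z{\left(75,-65 \right)} + 23438}{E{\left(-26 \right)} + 12185} = \frac{-1 + 23438}{1 + 12185} = \frac{23437}{12186}$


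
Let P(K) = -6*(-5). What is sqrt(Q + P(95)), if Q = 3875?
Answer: sqrt(3905) ≈ 62.490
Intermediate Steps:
P(K) = 30
sqrt(Q + P(95)) = sqrt(3875 + 30) = sqrt(3905)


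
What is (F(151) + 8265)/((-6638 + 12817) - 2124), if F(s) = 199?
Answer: 8464/4055 ≈ 2.0873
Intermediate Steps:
(F(151) + 8265)/((-6638 + 12817) - 2124) = (199 + 8265)/((-6638 + 12817) - 2124) = 8464/(6179 - 2124) = 8464/4055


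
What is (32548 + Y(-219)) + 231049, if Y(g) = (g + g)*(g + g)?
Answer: 455441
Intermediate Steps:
Y(g) = 4*g**2 (Y(g) = (2*g)*(2*g) = 4*g**2)
(32548 + Y(-219)) + 231049 = (32548 + 4*(-219)**2) + 231049 = (32548 + 4*47961) + 231049 = (32548 + 191844) + 231049 = 224392 + 231049 = 455441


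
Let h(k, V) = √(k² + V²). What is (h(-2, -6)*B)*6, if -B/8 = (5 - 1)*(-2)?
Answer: 768*√10 ≈ 2428.6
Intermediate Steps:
B = 64 (B = -8*(5 - 1)*(-2) = -32*(-2) = -8*(-8) = 64)
h(k, V) = √(V² + k²)
(h(-2, -6)*B)*6 = (√((-6)² + (-2)²)*64)*6 = (√(36 + 4)*64)*6 = (√40*64)*6 = ((2*√10)*64)*6 = (128*√10)*6 = 768*√10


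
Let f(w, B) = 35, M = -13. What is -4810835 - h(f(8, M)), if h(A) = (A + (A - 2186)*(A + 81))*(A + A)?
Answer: 12652835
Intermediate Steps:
h(A) = 2*A*(A + (-2186 + A)*(81 + A)) (h(A) = (A + (-2186 + A)*(81 + A))*(2*A) = 2*A*(A + (-2186 + A)*(81 + A)))
-4810835 - h(f(8, M)) = -4810835 - 2*35*(-177066 + 35² - 2104*35) = -4810835 - 2*35*(-177066 + 1225 - 73640) = -4810835 - 2*35*(-249481) = -4810835 - 1*(-17463670) = -4810835 + 17463670 = 12652835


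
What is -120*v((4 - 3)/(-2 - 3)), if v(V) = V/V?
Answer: -120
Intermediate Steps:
v(V) = 1
-120*v((4 - 3)/(-2 - 3)) = -120*1 = -120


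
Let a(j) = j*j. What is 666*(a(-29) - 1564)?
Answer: -481518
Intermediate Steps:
a(j) = j**2
666*(a(-29) - 1564) = 666*((-29)**2 - 1564) = 666*(841 - 1564) = 666*(-723) = -481518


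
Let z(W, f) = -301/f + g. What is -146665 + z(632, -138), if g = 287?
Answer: -20199863/138 ≈ -1.4638e+5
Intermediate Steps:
z(W, f) = 287 - 301/f (z(W, f) = -301/f + 287 = 287 - 301/f)
-146665 + z(632, -138) = -146665 + (287 - 301/(-138)) = -146665 + (287 - 301*(-1/138)) = -146665 + (287 + 301/138) = -146665 + 39907/138 = -20199863/138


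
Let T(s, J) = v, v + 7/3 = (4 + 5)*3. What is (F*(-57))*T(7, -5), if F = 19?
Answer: -26714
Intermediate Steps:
v = 74/3 (v = -7/3 + (4 + 5)*3 = -7/3 + 9*3 = -7/3 + 27 = 74/3 ≈ 24.667)
T(s, J) = 74/3
(F*(-57))*T(7, -5) = (19*(-57))*(74/3) = -1083*74/3 = -26714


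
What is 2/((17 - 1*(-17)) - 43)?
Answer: -2/9 ≈ -0.22222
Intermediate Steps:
2/((17 - 1*(-17)) - 43) = 2/((17 + 17) - 43) = 2/(34 - 43) = 2/(-9) = -1/9*2 = -2/9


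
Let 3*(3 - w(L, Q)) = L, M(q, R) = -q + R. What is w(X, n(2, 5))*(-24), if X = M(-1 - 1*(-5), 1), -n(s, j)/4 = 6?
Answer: -96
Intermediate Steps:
n(s, j) = -24 (n(s, j) = -4*6 = -24)
M(q, R) = R - q
X = -3 (X = 1 - (-1 - 1*(-5)) = 1 - (-1 + 5) = 1 - 1*4 = 1 - 4 = -3)
w(L, Q) = 3 - L/3
w(X, n(2, 5))*(-24) = (3 - ⅓*(-3))*(-24) = (3 + 1)*(-24) = 4*(-24) = -96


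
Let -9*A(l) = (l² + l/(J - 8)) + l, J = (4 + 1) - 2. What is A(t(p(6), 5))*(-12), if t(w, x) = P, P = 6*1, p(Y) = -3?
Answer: 272/5 ≈ 54.400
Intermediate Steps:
J = 3 (J = 5 - 2 = 3)
P = 6
t(w, x) = 6
A(l) = -4*l/45 - l²/9 (A(l) = -((l² + l/(3 - 8)) + l)/9 = -((l² + l/(-5)) + l)/9 = -((l² - l/5) + l)/9 = -(l² + 4*l/5)/9 = -4*l/45 - l²/9)
A(t(p(6), 5))*(-12) = -1/45*6*(4 + 5*6)*(-12) = -1/45*6*(4 + 30)*(-12) = -1/45*6*34*(-12) = -68/15*(-12) = 272/5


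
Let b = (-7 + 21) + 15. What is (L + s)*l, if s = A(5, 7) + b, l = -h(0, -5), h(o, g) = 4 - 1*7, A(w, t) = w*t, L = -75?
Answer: -33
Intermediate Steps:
A(w, t) = t*w
b = 29 (b = 14 + 15 = 29)
h(o, g) = -3 (h(o, g) = 4 - 7 = -3)
l = 3 (l = -1*(-3) = 3)
s = 64 (s = 7*5 + 29 = 35 + 29 = 64)
(L + s)*l = (-75 + 64)*3 = -11*3 = -33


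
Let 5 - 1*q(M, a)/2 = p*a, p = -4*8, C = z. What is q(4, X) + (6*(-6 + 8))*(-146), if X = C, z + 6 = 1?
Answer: -2062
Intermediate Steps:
z = -5 (z = -6 + 1 = -5)
C = -5
p = -32
X = -5
q(M, a) = 10 + 64*a (q(M, a) = 10 - (-64)*a = 10 + 64*a)
q(4, X) + (6*(-6 + 8))*(-146) = (10 + 64*(-5)) + (6*(-6 + 8))*(-146) = (10 - 320) + (6*2)*(-146) = -310 + 12*(-146) = -310 - 1752 = -2062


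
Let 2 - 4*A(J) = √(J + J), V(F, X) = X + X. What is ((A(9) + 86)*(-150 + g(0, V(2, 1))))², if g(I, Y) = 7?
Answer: 1224220283/8 - 10613031*√2/4 ≈ 1.4928e+8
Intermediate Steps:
V(F, X) = 2*X
A(J) = ½ - √2*√J/4 (A(J) = ½ - √(J + J)/4 = ½ - √2*√J/4)
((A(9) + 86)*(-150 + g(0, V(2, 1))))² = (((½ - √2*√9/4) + 86)*(-150 + 7))² = (((½ - ¼*√2*3) + 86)*(-143))² = (((½ - 3*√2/4) + 86)*(-143))² = ((173/2 - 3*√2/4)*(-143))² = (-24739/2 + 429*√2/4)²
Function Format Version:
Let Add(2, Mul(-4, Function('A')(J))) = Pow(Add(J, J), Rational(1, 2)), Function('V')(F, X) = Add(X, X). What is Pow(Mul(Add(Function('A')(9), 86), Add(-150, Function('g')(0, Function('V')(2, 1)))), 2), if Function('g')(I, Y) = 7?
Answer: Add(Rational(1224220283, 8), Mul(Rational(-10613031, 4), Pow(2, Rational(1, 2)))) ≈ 1.4928e+8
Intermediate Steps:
Function('V')(F, X) = Mul(2, X)
Function('A')(J) = Add(Rational(1, 2), Mul(Rational(-1, 4), Pow(2, Rational(1, 2)), Pow(J, Rational(1, 2)))) (Function('A')(J) = Add(Rational(1, 2), Mul(Rational(-1, 4), Pow(Add(J, J), Rational(1, 2)))) = Add(Rational(1, 2), Mul(Rational(-1, 4), Pow(Mul(2, J), Rational(1, 2)))) = Add(Rational(1, 2), Mul(Rational(-1, 4), Mul(Pow(2, Rational(1, 2)), Pow(J, Rational(1, 2))))) = Add(Rational(1, 2), Mul(Rational(-1, 4), Pow(2, Rational(1, 2)), Pow(J, Rational(1, 2)))))
Pow(Mul(Add(Function('A')(9), 86), Add(-150, Function('g')(0, Function('V')(2, 1)))), 2) = Pow(Mul(Add(Add(Rational(1, 2), Mul(Rational(-1, 4), Pow(2, Rational(1, 2)), Pow(9, Rational(1, 2)))), 86), Add(-150, 7)), 2) = Pow(Mul(Add(Add(Rational(1, 2), Mul(Rational(-1, 4), Pow(2, Rational(1, 2)), 3)), 86), -143), 2) = Pow(Mul(Add(Add(Rational(1, 2), Mul(Rational(-3, 4), Pow(2, Rational(1, 2)))), 86), -143), 2) = Pow(Mul(Add(Rational(173, 2), Mul(Rational(-3, 4), Pow(2, Rational(1, 2)))), -143), 2) = Pow(Add(Rational(-24739, 2), Mul(Rational(429, 4), Pow(2, Rational(1, 2)))), 2)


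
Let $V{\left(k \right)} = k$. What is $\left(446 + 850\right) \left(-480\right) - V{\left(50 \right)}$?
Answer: $-622130$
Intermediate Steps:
$\left(446 + 850\right) \left(-480\right) - V{\left(50 \right)} = \left(446 + 850\right) \left(-480\right) - 50 = 1296 \left(-480\right) - 50 = -622080 - 50 = -622130$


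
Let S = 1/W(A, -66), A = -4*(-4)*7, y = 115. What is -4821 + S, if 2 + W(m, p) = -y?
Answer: -564058/117 ≈ -4821.0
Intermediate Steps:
A = 112 (A = 16*7 = 112)
W(m, p) = -117 (W(m, p) = -2 - 1*115 = -2 - 115 = -117)
S = -1/117 (S = 1/(-117) = -1/117 ≈ -0.0085470)
-4821 + S = -4821 - 1/117 = -564058/117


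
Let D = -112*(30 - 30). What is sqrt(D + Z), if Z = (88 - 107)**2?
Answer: 19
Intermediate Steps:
D = 0 (D = -112*0 = 0)
Z = 361 (Z = (-19)**2 = 361)
sqrt(D + Z) = sqrt(0 + 361) = sqrt(361) = 19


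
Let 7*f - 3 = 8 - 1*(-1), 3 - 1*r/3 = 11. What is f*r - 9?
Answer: -351/7 ≈ -50.143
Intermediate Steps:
r = -24 (r = 9 - 3*11 = 9 - 33 = -24)
f = 12/7 (f = 3/7 + (8 - 1*(-1))/7 = 3/7 + (8 + 1)/7 = 3/7 + (⅐)*9 = 3/7 + 9/7 = 12/7 ≈ 1.7143)
f*r - 9 = (12/7)*(-24) - 9 = -288/7 - 9 = -351/7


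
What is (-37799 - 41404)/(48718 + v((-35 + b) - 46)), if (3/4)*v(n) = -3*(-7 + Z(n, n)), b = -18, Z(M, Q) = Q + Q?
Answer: -4659/2914 ≈ -1.5988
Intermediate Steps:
Z(M, Q) = 2*Q
v(n) = 28 - 8*n (v(n) = 4*(-3*(-7 + 2*n))/3 = 4*(21 - 6*n)/3 = 28 - 8*n)
(-37799 - 41404)/(48718 + v((-35 + b) - 46)) = (-37799 - 41404)/(48718 + (28 - 8*((-35 - 18) - 46))) = -79203/(48718 + (28 - 8*(-53 - 46))) = -79203/(48718 + (28 - 8*(-99))) = -79203/(48718 + (28 + 792)) = -79203/(48718 + 820) = -79203/49538 = -79203*1/49538 = -4659/2914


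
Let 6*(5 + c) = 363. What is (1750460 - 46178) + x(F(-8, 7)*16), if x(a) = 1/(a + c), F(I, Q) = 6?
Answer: 516397448/303 ≈ 1.7043e+6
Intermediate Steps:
c = 111/2 (c = -5 + (1/6)*363 = -5 + 121/2 = 111/2 ≈ 55.500)
x(a) = 1/(111/2 + a) (x(a) = 1/(a + 111/2) = 1/(111/2 + a))
(1750460 - 46178) + x(F(-8, 7)*16) = (1750460 - 46178) + 2/(111 + 2*(6*16)) = 1704282 + 2/(111 + 2*96) = 1704282 + 2/(111 + 192) = 1704282 + 2/303 = 516397448/303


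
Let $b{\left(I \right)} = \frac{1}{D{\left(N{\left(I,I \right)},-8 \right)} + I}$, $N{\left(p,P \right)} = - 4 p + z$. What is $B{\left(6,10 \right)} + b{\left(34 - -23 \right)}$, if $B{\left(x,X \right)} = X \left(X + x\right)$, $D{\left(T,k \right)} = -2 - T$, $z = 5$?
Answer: $\frac{44481}{278} \approx 160.0$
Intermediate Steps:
$N{\left(p,P \right)} = 5 - 4 p$ ($N{\left(p,P \right)} = - 4 p + 5 = 5 - 4 p$)
$b{\left(I \right)} = \frac{1}{-7 + 5 I}$ ($b{\left(I \right)} = \frac{1}{\left(-2 - \left(5 - 4 I\right)\right) + I} = \frac{1}{\left(-2 + \left(-5 + 4 I\right)\right) + I} = \frac{1}{\left(-7 + 4 I\right) + I} = \frac{1}{-7 + 5 I}$)
$B{\left(6,10 \right)} + b{\left(34 - -23 \right)} = 10 \left(10 + 6\right) + \frac{1}{-7 + 5 \left(34 - -23\right)} = 10 \cdot 16 + \frac{1}{-7 + 5 \left(34 + 23\right)} = 160 + \frac{1}{-7 + 5 \cdot 57} = 160 + \frac{1}{-7 + 285} = 160 + \frac{1}{278} = \frac{44481}{278}$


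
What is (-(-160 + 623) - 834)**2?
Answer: 1682209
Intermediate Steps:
(-(-160 + 623) - 834)**2 = (-1*463 - 834)**2 = (-463 - 834)**2 = (-1297)**2 = 1682209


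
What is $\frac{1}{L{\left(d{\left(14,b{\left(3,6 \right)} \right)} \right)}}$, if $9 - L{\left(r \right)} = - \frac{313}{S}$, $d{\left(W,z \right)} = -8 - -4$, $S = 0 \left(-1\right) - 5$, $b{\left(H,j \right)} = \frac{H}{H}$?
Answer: $- \frac{5}{268} \approx -0.018657$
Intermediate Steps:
$b{\left(H,j \right)} = 1$
$S = -5$ ($S = 0 - 5 = -5$)
$d{\left(W,z \right)} = -4$ ($d{\left(W,z \right)} = -8 + 4 = -4$)
$L{\left(r \right)} = - \frac{268}{5}$ ($L{\left(r \right)} = 9 - - \frac{313}{-5} = 9 - \left(-313\right) \left(- \frac{1}{5}\right) = 9 - \frac{313}{5} = - \frac{268}{5}$)
$\frac{1}{L{\left(d{\left(14,b{\left(3,6 \right)} \right)} \right)}} = \frac{1}{- \frac{268}{5}} = - \frac{5}{268}$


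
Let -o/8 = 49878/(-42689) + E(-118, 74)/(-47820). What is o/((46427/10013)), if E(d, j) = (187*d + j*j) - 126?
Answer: 656372425736/464585881115 ≈ 1.4128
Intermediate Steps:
E(d, j) = -126 + j² + 187*d (E(d, j) = (187*d + j²) - 126 = (j² + 187*d) - 126 = -126 + j² + 187*d)
o = 1114384424/170115665 (o = -8*(49878/(-42689) + (-126 + 74² + 187*(-118))/(-47820)) = -8*(49878*(-1/42689) + (-126 + 5476 - 22066)*(-1/47820)) = -8*(-49878/42689 - 16716*(-1/47820)) = -8*(-49878/42689 + 1393/3985) = -8*(-139298053/170115665) = 1114384424/170115665 ≈ 6.5507)
o/((46427/10013)) = 1114384424/(170115665*((46427/10013))) = 1114384424/(170115665*((46427*(1/10013)))) = 1114384424/(170115665*(2731/589)) = (1114384424/170115665)*(589/2731) = 656372425736/464585881115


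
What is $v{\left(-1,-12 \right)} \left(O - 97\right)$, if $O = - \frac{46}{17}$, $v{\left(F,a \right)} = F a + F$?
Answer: $- \frac{18645}{17} \approx -1096.8$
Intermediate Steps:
$v{\left(F,a \right)} = F + F a$
$O = - \frac{46}{17}$ ($O = \left(-46\right) \frac{1}{17} = - \frac{46}{17} \approx -2.7059$)
$v{\left(-1,-12 \right)} \left(O - 97\right) = - (1 - 12) \left(- \frac{46}{17} - 97\right) = \left(-1\right) \left(-11\right) \left(- \frac{1695}{17}\right) = 11 \left(- \frac{1695}{17}\right) = - \frac{18645}{17}$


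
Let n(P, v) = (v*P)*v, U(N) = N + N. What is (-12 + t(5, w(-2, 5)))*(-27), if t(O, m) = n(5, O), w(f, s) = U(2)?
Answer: -3051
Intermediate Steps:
U(N) = 2*N
n(P, v) = P*v² (n(P, v) = (P*v)*v = P*v²)
w(f, s) = 4 (w(f, s) = 2*2 = 4)
t(O, m) = 5*O²
(-12 + t(5, w(-2, 5)))*(-27) = (-12 + 5*5²)*(-27) = (-12 + 5*25)*(-27) = (-12 + 125)*(-27) = 113*(-27) = -3051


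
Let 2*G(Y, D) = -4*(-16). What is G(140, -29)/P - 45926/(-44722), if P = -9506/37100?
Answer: -1880620923/15183119 ≈ -123.86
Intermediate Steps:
G(Y, D) = 32 (G(Y, D) = (-4*(-16))/2 = (½)*64 = 32)
P = -679/2650 (P = -9506*1/37100 = -679/2650 ≈ -0.25623)
G(140, -29)/P - 45926/(-44722) = 32/(-679/2650) - 45926/(-44722) = 32*(-2650/679) - 45926*(-1/44722) = -84800/679 + 22963/22361 = -1880620923/15183119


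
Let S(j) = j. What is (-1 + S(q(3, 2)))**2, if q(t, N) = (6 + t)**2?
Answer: 6400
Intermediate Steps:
(-1 + S(q(3, 2)))**2 = (-1 + (6 + 3)**2)**2 = (-1 + 9**2)**2 = (-1 + 81)**2 = 80**2 = 6400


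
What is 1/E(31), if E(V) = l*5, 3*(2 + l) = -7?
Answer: -3/65 ≈ -0.046154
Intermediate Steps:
l = -13/3 (l = -2 + (⅓)*(-7) = -2 - 7/3 = -13/3 ≈ -4.3333)
E(V) = -65/3 (E(V) = -13/3*5 = -65/3)
1/E(31) = 1/(-65/3) = -3/65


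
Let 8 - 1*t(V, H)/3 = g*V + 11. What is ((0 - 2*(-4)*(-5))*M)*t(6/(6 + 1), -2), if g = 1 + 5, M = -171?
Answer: -1169640/7 ≈ -1.6709e+5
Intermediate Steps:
g = 6
t(V, H) = -9 - 18*V (t(V, H) = 24 - 3*(6*V + 11) = 24 - 3*(11 + 6*V) = 24 + (-33 - 18*V) = -9 - 18*V)
((0 - 2*(-4)*(-5))*M)*t(6/(6 + 1), -2) = ((0 - 2*(-4)*(-5))*(-171))*(-9 - 108/(6 + 1)) = ((0 + 8*(-5))*(-171))*(-9 - 108/7) = ((0 - 40)*(-171))*(-9 - 108/7) = (-40*(-171))*(-9 - 18*6/7) = 6840*(-9 - 108/7) = 6840*(-171/7) = -1169640/7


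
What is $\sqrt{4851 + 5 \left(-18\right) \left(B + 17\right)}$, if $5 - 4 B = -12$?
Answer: $\frac{3 \sqrt{1306}}{2} \approx 54.208$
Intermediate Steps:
$B = \frac{17}{4}$ ($B = \frac{5}{4} - -3 = \frac{5}{4} + 3 = \frac{17}{4} \approx 4.25$)
$\sqrt{4851 + 5 \left(-18\right) \left(B + 17\right)} = \sqrt{4851 + 5 \left(-18\right) \left(\frac{17}{4} + 17\right)} = \sqrt{4851 - \frac{3825}{2}} = \sqrt{\frac{5877}{2}} = \frac{3 \sqrt{1306}}{2}$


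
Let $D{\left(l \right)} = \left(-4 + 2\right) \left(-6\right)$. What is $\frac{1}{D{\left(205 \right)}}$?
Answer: $\frac{1}{12} \approx 0.083333$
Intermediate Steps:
$D{\left(l \right)} = 12$ ($D{\left(l \right)} = \left(-2\right) \left(-6\right) = 12$)
$\frac{1}{D{\left(205 \right)}} = \frac{1}{12}$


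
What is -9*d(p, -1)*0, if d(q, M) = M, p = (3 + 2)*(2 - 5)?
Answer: 0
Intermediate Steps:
p = -15 (p = 5*(-3) = -15)
-9*d(p, -1)*0 = -9*(-1)*0 = 9*0 = 0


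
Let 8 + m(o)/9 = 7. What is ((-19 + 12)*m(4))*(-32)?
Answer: -2016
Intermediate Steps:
m(o) = -9 (m(o) = -72 + 9*7 = -72 + 63 = -9)
((-19 + 12)*m(4))*(-32) = ((-19 + 12)*(-9))*(-32) = -7*(-9)*(-32) = 63*(-32) = -2016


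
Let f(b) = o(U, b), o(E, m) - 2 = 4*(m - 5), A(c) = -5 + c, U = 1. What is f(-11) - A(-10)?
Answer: -47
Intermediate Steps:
o(E, m) = -18 + 4*m (o(E, m) = 2 + 4*(m - 5) = 2 + 4*(-5 + m) = 2 + (-20 + 4*m) = -18 + 4*m)
f(b) = -18 + 4*b
f(-11) - A(-10) = (-18 + 4*(-11)) - (-5 - 10) = (-18 - 44) - 1*(-15) = -62 + 15 = -47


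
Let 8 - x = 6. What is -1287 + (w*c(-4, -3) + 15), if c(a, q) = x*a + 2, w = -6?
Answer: -1236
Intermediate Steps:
x = 2 (x = 8 - 1*6 = 8 - 6 = 2)
c(a, q) = 2 + 2*a (c(a, q) = 2*a + 2 = 2 + 2*a)
-1287 + (w*c(-4, -3) + 15) = -1287 + (-6*(2 + 2*(-4)) + 15) = -1287 + (-6*(2 - 8) + 15) = -1287 + (-6*(-6) + 15) = -1287 + (36 + 15) = -1287 + 51 = -1236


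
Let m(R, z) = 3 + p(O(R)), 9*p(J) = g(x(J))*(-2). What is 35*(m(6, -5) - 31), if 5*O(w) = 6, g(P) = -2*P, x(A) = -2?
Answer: -9100/9 ≈ -1011.1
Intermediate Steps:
O(w) = 6/5 (O(w) = (⅕)*6 = 6/5)
p(J) = -8/9 (p(J) = (-2*(-2)*(-2))/9 = (4*(-2))/9 = (⅑)*(-8) = -8/9)
m(R, z) = 19/9 (m(R, z) = 3 - 8/9 = 19/9)
35*(m(6, -5) - 31) = 35*(19/9 - 31) = 35*(-260/9) = -9100/9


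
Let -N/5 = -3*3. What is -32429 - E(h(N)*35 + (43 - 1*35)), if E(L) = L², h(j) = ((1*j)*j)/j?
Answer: -2538318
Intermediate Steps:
N = 45 (N = -(-15)*3 = -5*(-9) = 45)
h(j) = j (h(j) = (j*j)/j = j²/j = j)
-32429 - E(h(N)*35 + (43 - 1*35)) = -32429 - (45*35 + (43 - 1*35))² = -32429 - (1575 + (43 - 35))² = -32429 - (1575 + 8)² = -32429 - 1*1583² = -32429 - 1*2505889 = -32429 - 2505889 = -2538318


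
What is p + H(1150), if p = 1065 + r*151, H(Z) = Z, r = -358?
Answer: -51843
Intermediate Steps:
p = -52993 (p = 1065 - 358*151 = 1065 - 54058 = -52993)
p + H(1150) = -52993 + 1150 = -51843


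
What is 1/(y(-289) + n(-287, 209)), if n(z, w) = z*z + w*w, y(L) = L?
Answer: 1/125761 ≈ 7.9516e-6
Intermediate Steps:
n(z, w) = w² + z² (n(z, w) = z² + w² = w² + z²)
1/(y(-289) + n(-287, 209)) = 1/(-289 + (209² + (-287)²)) = 1/(-289 + (43681 + 82369)) = 1/(-289 + 126050) = 1/125761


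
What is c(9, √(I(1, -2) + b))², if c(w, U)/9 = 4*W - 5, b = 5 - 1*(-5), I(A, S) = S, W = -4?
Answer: 35721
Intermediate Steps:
b = 10 (b = 5 + 5 = 10)
c(w, U) = -189 (c(w, U) = 9*(4*(-4) - 5) = 9*(-16 - 5) = 9*(-21) = -189)
c(9, √(I(1, -2) + b))² = (-189)² = 35721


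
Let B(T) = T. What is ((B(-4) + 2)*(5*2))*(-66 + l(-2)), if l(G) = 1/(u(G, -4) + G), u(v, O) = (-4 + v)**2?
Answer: 22430/17 ≈ 1319.4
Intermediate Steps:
l(G) = 1/(G + (-4 + G)**2) (l(G) = 1/((-4 + G)**2 + G) = 1/(G + (-4 + G)**2))
((B(-4) + 2)*(5*2))*(-66 + l(-2)) = ((-4 + 2)*(5*2))*(-66 + 1/(-2 + (-4 - 2)**2)) = (-2*10)*(-66 + 1/(-2 + (-6)**2)) = -20*(-66 + 1/(-2 + 36)) = -20*(-66 + 1/34) = -20*(-2243/34) = 22430/17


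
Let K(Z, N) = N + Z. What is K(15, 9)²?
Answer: 576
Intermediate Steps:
K(15, 9)² = (9 + 15)² = 24² = 576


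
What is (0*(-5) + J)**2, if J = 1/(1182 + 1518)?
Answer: 1/7290000 ≈ 1.3717e-7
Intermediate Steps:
J = 1/2700 ≈ 0.00037037
(0*(-5) + J)**2 = (0*(-5) + 1/2700)**2 = (0 + 1/2700)**2 = (1/2700)**2 = 1/7290000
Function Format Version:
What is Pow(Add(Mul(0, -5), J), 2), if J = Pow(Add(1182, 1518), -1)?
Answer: Rational(1, 7290000) ≈ 1.3717e-7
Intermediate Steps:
J = Rational(1, 2700) (J = Pow(2700, -1) = Rational(1, 2700) ≈ 0.00037037)
Pow(Add(Mul(0, -5), J), 2) = Pow(Add(Mul(0, -5), Rational(1, 2700)), 2) = Pow(Add(0, Rational(1, 2700)), 2) = Pow(Rational(1, 2700), 2) = Rational(1, 7290000)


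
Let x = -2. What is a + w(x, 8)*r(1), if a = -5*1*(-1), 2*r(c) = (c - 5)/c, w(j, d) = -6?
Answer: 17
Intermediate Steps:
r(c) = (-5 + c)/(2*c) (r(c) = ((c - 5)/c)/2 = ((-5 + c)/c)/2 = (-5 + c)/(2*c))
a = 5 (a = -5*(-1) = 5)
a + w(x, 8)*r(1) = 5 - 3*(-5 + 1)/1 = 5 - 3*(-4) = 5 - 6*(-2) = 5 + 12 = 17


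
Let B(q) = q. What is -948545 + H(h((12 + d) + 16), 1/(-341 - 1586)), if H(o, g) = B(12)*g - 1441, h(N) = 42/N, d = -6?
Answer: -1830623034/1927 ≈ -9.4999e+5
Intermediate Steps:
H(o, g) = -1441 + 12*g (H(o, g) = 12*g - 1441 = -1441 + 12*g)
-948545 + H(h((12 + d) + 16), 1/(-341 - 1586)) = -948545 + (-1441 + 12/(-341 - 1586)) = -948545 + (-1441 + 12/(-1927)) = -948545 + (-1441 + 12*(-1/1927)) = -948545 + (-1441 - 12/1927) = -948545 - 2776819/1927 = -1830623034/1927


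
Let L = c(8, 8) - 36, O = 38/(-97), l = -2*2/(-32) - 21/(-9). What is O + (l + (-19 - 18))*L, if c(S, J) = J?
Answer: 562663/582 ≈ 966.78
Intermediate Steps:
l = 59/24 (l = -4*(-1/32) - 21*(-⅑) = ⅛ + 7/3 = 59/24 ≈ 2.4583)
O = -38/97 (O = 38*(-1/97) = -38/97 ≈ -0.39175)
L = -28 (L = 8 - 36 = -28)
O + (l + (-19 - 18))*L = -38/97 + (59/24 + (-19 - 18))*(-28) = -38/97 + (59/24 - 37)*(-28) = -38/97 - 829/24*(-28) = -38/97 + 5803/6 = 562663/582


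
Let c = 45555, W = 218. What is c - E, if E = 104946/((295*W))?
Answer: 1464768552/32155 ≈ 45553.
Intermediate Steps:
E = 52473/32155 (E = 104946/((295*218)) = 104946/64310 = 104946*(1/64310) = 52473/32155 ≈ 1.6319)
c - E = 45555 - 1*52473/32155 = 45555 - 52473/32155 = 1464768552/32155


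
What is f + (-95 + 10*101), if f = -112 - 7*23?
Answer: 642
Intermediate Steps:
f = -273 (f = -112 - 161 = -273)
f + (-95 + 10*101) = -273 + (-95 + 10*101) = -273 + (-95 + 1010) = -273 + 915 = 642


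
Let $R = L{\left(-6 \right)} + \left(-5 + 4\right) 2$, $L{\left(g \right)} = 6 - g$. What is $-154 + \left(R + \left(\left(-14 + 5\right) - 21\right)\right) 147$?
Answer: $-3094$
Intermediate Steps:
$R = 10$ ($R = \left(6 - -6\right) + \left(-5 + 4\right) 2 = \left(6 + 6\right) - 2 = 12 - 2 = 10$)
$-154 + \left(R + \left(\left(-14 + 5\right) - 21\right)\right) 147 = -154 + \left(10 + \left(\left(-14 + 5\right) - 21\right)\right) 147 = -154 + \left(10 - 30\right) 147 = -154 - 2940 = -3094$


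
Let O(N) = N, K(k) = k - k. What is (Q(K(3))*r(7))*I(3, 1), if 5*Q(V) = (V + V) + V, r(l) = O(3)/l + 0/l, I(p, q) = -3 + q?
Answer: 0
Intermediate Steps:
K(k) = 0
r(l) = 3/l (r(l) = 3/l + 0/l = 3/l + 0 = 3/l)
Q(V) = 3*V/5 (Q(V) = ((V + V) + V)/5 = (2*V + V)/5 = (3*V)/5 = 3*V/5)
(Q(K(3))*r(7))*I(3, 1) = (((3/5)*0)*(3/7))*(-3 + 1) = (0*(3*(1/7)))*(-2) = (0*(3/7))*(-2) = 0*(-2) = 0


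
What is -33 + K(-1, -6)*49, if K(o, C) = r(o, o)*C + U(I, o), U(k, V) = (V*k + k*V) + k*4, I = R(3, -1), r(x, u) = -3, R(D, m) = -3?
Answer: 555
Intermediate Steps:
I = -3
U(k, V) = 4*k + 2*V*k (U(k, V) = (V*k + V*k) + 4*k = 2*V*k + 4*k = 4*k + 2*V*k)
K(o, C) = -12 - 6*o - 3*C (K(o, C) = -3*C + 2*(-3)*(2 + o) = -3*C + (-12 - 6*o) = -12 - 6*o - 3*C)
-33 + K(-1, -6)*49 = -33 + (-12 - 6*(-1) - 3*(-6))*49 = -33 + (-12 + 6 + 18)*49 = -33 + 12*49 = -33 + 588 = 555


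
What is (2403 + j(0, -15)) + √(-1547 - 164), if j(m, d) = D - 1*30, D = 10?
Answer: 2383 + I*√1711 ≈ 2383.0 + 41.364*I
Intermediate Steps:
j(m, d) = -20 (j(m, d) = 10 - 1*30 = 10 - 30 = -20)
(2403 + j(0, -15)) + √(-1547 - 164) = (2403 - 20) + √(-1547 - 164) = 2383 + √(-1711) = 2383 + I*√1711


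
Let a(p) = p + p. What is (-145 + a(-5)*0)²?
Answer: 21025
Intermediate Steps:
a(p) = 2*p
(-145 + a(-5)*0)² = (-145 + (2*(-5))*0)² = (-145 - 10*0)² = (-145 + 0)² = (-145)² = 21025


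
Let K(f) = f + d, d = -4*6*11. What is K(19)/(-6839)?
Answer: 35/977 ≈ 0.035824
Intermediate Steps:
d = -264 (d = -24*11 = -264)
K(f) = -264 + f (K(f) = f - 264 = -264 + f)
K(19)/(-6839) = (-264 + 19)/(-6839) = -245*(-1/6839) = 35/977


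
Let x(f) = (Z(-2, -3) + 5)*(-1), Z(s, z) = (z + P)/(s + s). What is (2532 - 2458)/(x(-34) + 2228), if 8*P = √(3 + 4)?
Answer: 168393216/5056916537 - 2368*√7/5056916537 ≈ 0.033298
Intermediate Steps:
P = √7/8 (P = √(3 + 4)/8 = √7/8 ≈ 0.33072)
Z(s, z) = (z + √7/8)/(2*s) (Z(s, z) = (z + √7/8)/(s + s) = (z + √7/8)/((2*s)) = (z + √7/8)*(1/(2*s)) = (z + √7/8)/(2*s))
x(f) = -23/4 + √7/32 (x(f) = ((1/16)*(√7 + 8*(-3))/(-2) + 5)*(-1) = ((1/16)*(-½)*(√7 - 24) + 5)*(-1) = ((1/16)*(-½)*(-24 + √7) + 5)*(-1) = ((¾ - √7/32) + 5)*(-1) = (23/4 - √7/32)*(-1) = -23/4 + √7/32)
(2532 - 2458)/(x(-34) + 2228) = (2532 - 2458)/((-23/4 + √7/32) + 2228) = 74/(8889/4 + √7/32)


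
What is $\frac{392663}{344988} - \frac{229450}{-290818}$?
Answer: $\frac{96675482467}{50164360092} \approx 1.9272$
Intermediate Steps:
$\frac{392663}{344988} - \frac{229450}{-290818} = 392663 \cdot \frac{1}{344988} - - \frac{114725}{145409} = \frac{392663}{344988} + \frac{114725}{145409} = \frac{96675482467}{50164360092}$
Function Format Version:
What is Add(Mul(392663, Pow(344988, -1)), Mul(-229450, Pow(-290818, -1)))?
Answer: Rational(96675482467, 50164360092) ≈ 1.9272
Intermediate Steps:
Add(Mul(392663, Pow(344988, -1)), Mul(-229450, Pow(-290818, -1))) = Add(Mul(392663, Rational(1, 344988)), Mul(-229450, Rational(-1, 290818))) = Add(Rational(392663, 344988), Rational(114725, 145409)) = Rational(96675482467, 50164360092)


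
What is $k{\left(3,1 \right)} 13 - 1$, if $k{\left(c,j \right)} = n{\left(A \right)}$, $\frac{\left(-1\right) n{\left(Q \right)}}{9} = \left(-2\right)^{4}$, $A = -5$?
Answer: $-1873$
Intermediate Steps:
$n{\left(Q \right)} = -144$ ($n{\left(Q \right)} = - 9 \left(-2\right)^{4} = \left(-9\right) 16 = -144$)
$k{\left(c,j \right)} = -144$
$k{\left(3,1 \right)} 13 - 1 = \left(-144\right) 13 - 1 = -1872 - 1 = -1873$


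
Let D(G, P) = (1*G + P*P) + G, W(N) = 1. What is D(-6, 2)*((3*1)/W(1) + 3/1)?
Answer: -48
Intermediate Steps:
D(G, P) = P² + 2*G (D(G, P) = (G + P²) + G = P² + 2*G)
D(-6, 2)*((3*1)/W(1) + 3/1) = (2² + 2*(-6))*((3*1)/1 + 3/1) = (4 - 12)*(3*1 + 3*1) = -8*(3 + 3) = -8*6 = -48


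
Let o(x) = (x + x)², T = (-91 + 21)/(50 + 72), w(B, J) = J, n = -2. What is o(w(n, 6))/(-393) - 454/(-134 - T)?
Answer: 3237242/1066209 ≈ 3.0362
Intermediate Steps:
T = -35/61 (T = -70/122 = -70*1/122 = -35/61 ≈ -0.57377)
o(x) = 4*x² (o(x) = (2*x)² = 4*x²)
o(w(n, 6))/(-393) - 454/(-134 - T) = (4*6²)/(-393) - 454/(-134 - 1*(-35/61)) = (4*36)*(-1/393) - 454/(-134 + 35/61) = 144*(-1/393) - 454/(-8139/61) = -48/131 - 454*(-61/8139) = -48/131 + 27694/8139 = 3237242/1066209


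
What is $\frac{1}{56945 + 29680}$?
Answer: $\frac{1}{86625} \approx 1.1544 \cdot 10^{-5}$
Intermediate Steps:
$\frac{1}{56945 + 29680} = \frac{1}{86625}$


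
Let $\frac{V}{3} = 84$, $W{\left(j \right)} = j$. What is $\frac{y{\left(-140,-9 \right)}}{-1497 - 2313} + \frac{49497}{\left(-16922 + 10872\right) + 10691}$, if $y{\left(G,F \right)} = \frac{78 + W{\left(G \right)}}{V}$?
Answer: $\frac{1131508271}{106093260} \approx 10.665$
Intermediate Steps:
$V = 252$ ($V = 3 \cdot 84 = 252$)
$y{\left(G,F \right)} = \frac{13}{42} + \frac{G}{252}$ ($y{\left(G,F \right)} = \frac{78 + G}{252} = \left(78 + G\right) \frac{1}{252} = \frac{13}{42} + \frac{G}{252}$)
$\frac{y{\left(-140,-9 \right)}}{-1497 - 2313} + \frac{49497}{\left(-16922 + 10872\right) + 10691} = \frac{\frac{13}{42} + \frac{1}{252} \left(-140\right)}{-1497 - 2313} + \frac{49497}{\left(-16922 + 10872\right) + 10691} = \frac{\frac{13}{42} - \frac{5}{9}}{-3810} + \frac{49497}{-6050 + 10691} = \left(- \frac{31}{126}\right) \left(- \frac{1}{3810}\right) + \frac{49497}{4641} = \frac{31}{480060} + 49497 \cdot \frac{1}{4641} = \frac{31}{480060} + \frac{2357}{221} = \frac{1131508271}{106093260}$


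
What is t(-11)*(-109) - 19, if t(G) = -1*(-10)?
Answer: -1109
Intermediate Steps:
t(G) = 10
t(-11)*(-109) - 19 = 10*(-109) - 19 = -1090 - 19 = -1109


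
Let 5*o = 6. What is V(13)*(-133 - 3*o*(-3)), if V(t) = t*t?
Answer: -103259/5 ≈ -20652.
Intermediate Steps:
V(t) = t²
o = 6/5 (o = (⅕)*6 = 6/5 ≈ 1.2000)
V(13)*(-133 - 3*o*(-3)) = 13²*(-133 - 3*6/5*(-3)) = 169*(-133 - 18/5*(-3)) = 169*(-133 + 54/5) = 169*(-611/5) = -103259/5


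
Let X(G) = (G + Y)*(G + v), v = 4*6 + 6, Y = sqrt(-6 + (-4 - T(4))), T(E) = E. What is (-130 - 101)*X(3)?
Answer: -22869 - 7623*I*sqrt(14) ≈ -22869.0 - 28523.0*I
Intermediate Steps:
Y = I*sqrt(14) (Y = sqrt(-6 + (-4 - 1*4)) = sqrt(-6 + (-4 - 4)) = sqrt(-6 - 8) = sqrt(-14) = I*sqrt(14) ≈ 3.7417*I)
v = 30 (v = 24 + 6 = 30)
X(G) = (30 + G)*(G + I*sqrt(14)) (X(G) = (G + I*sqrt(14))*(G + 30) = (G + I*sqrt(14))*(30 + G) = (30 + G)*(G + I*sqrt(14)))
(-130 - 101)*X(3) = (-130 - 101)*(3**2 + 30*3 + 30*I*sqrt(14) + I*3*sqrt(14)) = -231*(9 + 90 + 30*I*sqrt(14) + 3*I*sqrt(14)) = -231*(99 + 33*I*sqrt(14)) = -22869 - 7623*I*sqrt(14)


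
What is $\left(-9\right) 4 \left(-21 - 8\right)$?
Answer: $1044$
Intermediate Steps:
$\left(-9\right) 4 \left(-21 - 8\right) = \left(-36\right) \left(-29\right) = 1044$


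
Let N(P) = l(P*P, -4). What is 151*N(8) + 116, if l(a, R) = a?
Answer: 9780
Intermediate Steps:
N(P) = P**2 (N(P) = P*P = P**2)
151*N(8) + 116 = 151*8**2 + 116 = 151*64 + 116 = 9664 + 116 = 9780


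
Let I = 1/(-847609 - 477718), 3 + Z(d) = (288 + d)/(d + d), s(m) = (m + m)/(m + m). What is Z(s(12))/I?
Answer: -375067541/2 ≈ -1.8753e+8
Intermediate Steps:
s(m) = 1 (s(m) = (2*m)/((2*m)) = (2*m)*(1/(2*m)) = 1)
Z(d) = -3 + (288 + d)/(2*d) (Z(d) = -3 + (288 + d)/(d + d) = -3 + (288 + d)/((2*d)) = -3 + (288 + d)*(1/(2*d)) = -3 + (288 + d)/(2*d))
I = -1/1325327 (I = 1/(-1325327) = -1/1325327 ≈ -7.5453e-7)
Z(s(12))/I = (-5/2 + 144/1)/(-1/1325327) = (-5/2 + 144*1)*(-1325327) = (-5/2 + 144)*(-1325327) = (283/2)*(-1325327) = -375067541/2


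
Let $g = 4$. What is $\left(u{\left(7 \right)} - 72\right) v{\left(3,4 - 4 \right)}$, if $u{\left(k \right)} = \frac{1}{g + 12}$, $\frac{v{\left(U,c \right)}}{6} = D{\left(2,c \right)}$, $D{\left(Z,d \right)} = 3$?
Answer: $- \frac{10359}{8} \approx -1294.9$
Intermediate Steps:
$v{\left(U,c \right)} = 18$ ($v{\left(U,c \right)} = 6 \cdot 3 = 18$)
$u{\left(k \right)} = \frac{1}{16}$ ($u{\left(k \right)} = \frac{1}{4 + 12} = \frac{1}{16}$)
$\left(u{\left(7 \right)} - 72\right) v{\left(3,4 - 4 \right)} = \left(\frac{1}{16} - 72\right) 18 = \left(- \frac{1151}{16}\right) 18 = - \frac{10359}{8}$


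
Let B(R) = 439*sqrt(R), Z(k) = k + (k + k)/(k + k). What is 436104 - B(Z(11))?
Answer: 436104 - 878*sqrt(3) ≈ 4.3458e+5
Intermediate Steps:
Z(k) = 1 + k (Z(k) = k + (2*k)/((2*k)) = k + (2*k)*(1/(2*k)) = k + 1 = 1 + k)
436104 - B(Z(11)) = 436104 - 439*sqrt(1 + 11) = 436104 - 439*sqrt(12) = 436104 - 439*2*sqrt(3) = 436104 - 878*sqrt(3)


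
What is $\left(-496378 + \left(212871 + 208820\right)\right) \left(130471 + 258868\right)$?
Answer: $-29078561893$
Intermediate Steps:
$\left(-496378 + \left(212871 + 208820\right)\right) \left(130471 + 258868\right) = \left(-496378 + 421691\right) 389339 = \left(-74687\right) 389339 = -29078561893$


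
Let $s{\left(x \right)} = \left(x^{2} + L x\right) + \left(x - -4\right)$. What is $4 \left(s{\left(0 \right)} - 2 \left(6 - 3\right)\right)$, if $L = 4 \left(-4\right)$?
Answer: $-8$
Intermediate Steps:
$L = -16$
$s{\left(x \right)} = 4 + x^{2} - 15 x$ ($s{\left(x \right)} = \left(x^{2} - 16 x\right) + \left(x - -4\right) = \left(x^{2} - 16 x\right) + \left(x + 4\right) = \left(x^{2} - 16 x\right) + \left(4 + x\right) = 4 + x^{2} - 15 x$)
$4 \left(s{\left(0 \right)} - 2 \left(6 - 3\right)\right) = 4 \left(\left(4 + 0^{2} - 0\right) - 2 \left(6 - 3\right)\right) = 4 \left(\left(4 + 0 + 0\right) - 6\right) = 4 \left(4 - 6\right) = 4 \left(-2\right) = -8$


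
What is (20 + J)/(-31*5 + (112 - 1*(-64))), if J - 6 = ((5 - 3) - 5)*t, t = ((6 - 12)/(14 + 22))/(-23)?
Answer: 1195/966 ≈ 1.2371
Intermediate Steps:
t = 1/138 (t = -6/36*(-1/23) = -6*1/36*(-1/23) = -1/6*(-1/23) = 1/138 ≈ 0.0072464)
J = 275/46 (J = 6 + ((5 - 3) - 5)*(1/138) = 6 + (2 - 5)*(1/138) = 6 - 3*1/138 = 6 - 1/46 = 275/46 ≈ 5.9783)
(20 + J)/(-31*5 + (112 - 1*(-64))) = (20 + 275/46)/(-31*5 + (112 - 1*(-64))) = 1195/(46*(-155 + (112 + 64))) = 1195/(46*(-155 + 176)) = (1195/46)/21 = (1195/46)*(1/21) = 1195/966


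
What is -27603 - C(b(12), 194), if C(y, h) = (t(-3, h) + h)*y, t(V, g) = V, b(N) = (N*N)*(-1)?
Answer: -99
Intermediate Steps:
b(N) = -N² (b(N) = N²*(-1) = -N²)
C(y, h) = y*(-3 + h) (C(y, h) = (-3 + h)*y = y*(-3 + h))
-27603 - C(b(12), 194) = -27603 - (-1*12²)*(-3 + 194) = -27603 - (-1*144)*191 = -27603 - (-144)*191 = -27603 - 1*(-27504) = -27603 + 27504 = -99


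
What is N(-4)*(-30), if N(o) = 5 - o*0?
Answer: -150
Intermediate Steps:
N(o) = 5 (N(o) = 5 - 1*0 = 5 + 0 = 5)
N(-4)*(-30) = 5*(-30) = -150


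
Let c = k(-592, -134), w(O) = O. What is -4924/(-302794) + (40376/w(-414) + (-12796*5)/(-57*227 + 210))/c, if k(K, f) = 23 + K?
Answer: 13530348708686/75661145666793 ≈ 0.17883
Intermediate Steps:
c = -569 (c = 23 - 592 = -569)
-4924/(-302794) + (40376/w(-414) + (-12796*5)/(-57*227 + 210))/c = -4924/(-302794) + (40376/(-414) + (-12796*5)/(-57*227 + 210))/(-569) = -4924*(-1/302794) + (40376*(-1/414) - 63980/(-12939 + 210))*(-1/569) = 2462/151397 + (-20188/207 - 63980/(-12729))*(-1/569) = 2462/151397 + (-20188/207 - 63980*(-1/12729))*(-1/569) = 2462/151397 + (-20188/207 + 63980/12729)*(-1/569) = 2462/151397 - 81243064/878301*(-1/569) = 2462/151397 + 81243064/499753269 = 13530348708686/75661145666793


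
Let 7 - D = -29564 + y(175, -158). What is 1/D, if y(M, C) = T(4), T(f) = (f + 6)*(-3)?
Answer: 1/29601 ≈ 3.3783e-5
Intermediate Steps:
T(f) = -18 - 3*f (T(f) = (6 + f)*(-3) = -18 - 3*f)
y(M, C) = -30 (y(M, C) = -18 - 3*4 = -18 - 12 = -30)
D = 29601 (D = 7 - (-29564 - 30) = 7 - 1*(-29594) = 7 + 29594 = 29601)
1/D = 1/29601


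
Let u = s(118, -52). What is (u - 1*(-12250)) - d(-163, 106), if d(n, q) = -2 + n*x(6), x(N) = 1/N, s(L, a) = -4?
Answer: 73651/6 ≈ 12275.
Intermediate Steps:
x(N) = 1/N
u = -4
d(n, q) = -2 + n/6
(u - 1*(-12250)) - d(-163, 106) = (-4 - 1*(-12250)) - (-2 + (1/6)*(-163)) = (-4 + 12250) - (-2 - 163/6) = 12246 - 1*(-175/6) = 12246 + 175/6 = 73651/6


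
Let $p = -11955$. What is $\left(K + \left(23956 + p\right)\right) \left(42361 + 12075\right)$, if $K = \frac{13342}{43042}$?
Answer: $\frac{14059740531712}{21521} \approx 6.533 \cdot 10^{8}$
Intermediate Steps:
$K = \frac{6671}{21521}$ ($K = 13342 \cdot \frac{1}{43042} = \frac{6671}{21521} \approx 0.30998$)
$\left(K + \left(23956 + p\right)\right) \left(42361 + 12075\right) = \left(\frac{6671}{21521} + \left(23956 - 11955\right)\right) \left(42361 + 12075\right) = \left(\frac{6671}{21521} + 12001\right) 54436 = \frac{258280192}{21521} \cdot 54436 = \frac{14059740531712}{21521}$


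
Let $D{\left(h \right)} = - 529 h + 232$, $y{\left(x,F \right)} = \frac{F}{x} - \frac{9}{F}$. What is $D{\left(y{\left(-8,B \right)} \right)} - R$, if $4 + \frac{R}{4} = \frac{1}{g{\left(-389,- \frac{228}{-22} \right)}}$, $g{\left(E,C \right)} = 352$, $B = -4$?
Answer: $- \frac{106195}{88} \approx -1206.8$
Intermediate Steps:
$R = - \frac{1407}{88}$ ($R = -16 + \frac{4}{352} = -16 + 4 \cdot \frac{1}{352} = -16 + \frac{1}{88} = - \frac{1407}{88} \approx -15.989$)
$y{\left(x,F \right)} = - \frac{9}{F} + \frac{F}{x}$
$D{\left(h \right)} = 232 - 529 h$
$D{\left(y{\left(-8,B \right)} \right)} - R = \left(232 - 529 \left(- \frac{9}{-4} - \frac{4}{-8}\right)\right) - - \frac{1407}{88} = \left(232 - 529 \left(\left(-9\right) \left(- \frac{1}{4}\right) - - \frac{1}{2}\right)\right) + \frac{1407}{88} = \left(232 - 529 \left(\frac{9}{4} + \frac{1}{2}\right)\right) + \frac{1407}{88} = \left(232 - \frac{5819}{4}\right) + \frac{1407}{88} = - \frac{4891}{4} + \frac{1407}{88} = - \frac{106195}{88}$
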